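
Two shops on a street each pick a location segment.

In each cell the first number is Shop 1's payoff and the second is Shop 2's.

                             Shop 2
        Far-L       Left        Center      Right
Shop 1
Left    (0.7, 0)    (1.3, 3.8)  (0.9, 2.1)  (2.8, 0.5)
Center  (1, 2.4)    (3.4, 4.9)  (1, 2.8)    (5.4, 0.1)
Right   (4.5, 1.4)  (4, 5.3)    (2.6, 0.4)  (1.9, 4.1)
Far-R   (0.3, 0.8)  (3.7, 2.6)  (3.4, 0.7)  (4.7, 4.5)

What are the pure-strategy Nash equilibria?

The unique pure-strategy Nash equilibrium is (Right, Left).

Check each profile: it is a Nash equilibrium iff no player can strictly gain by switching unilaterally.
(Left, Far-L): Shop 1 can switch to Center (0.7 → 1). Not NE.
(Left, Left): Shop 1 can switch to Center (1.3 → 3.4). Not NE.
(Left, Center): Shop 1 can switch to Center (0.9 → 1). Not NE.
(Left, Right): Shop 1 can switch to Center (2.8 → 5.4). Not NE.
(Center, Far-L): Shop 1 can switch to Right (1 → 4.5). Not NE.
(Center, Left): Shop 1 can switch to Right (3.4 → 4). Not NE.
(Center, Center): Shop 1 can switch to Right (1 → 2.6). Not NE.
(Center, Right): Shop 2 can switch to Far-L (0.1 → 2.4). Not NE.
(Right, Far-L): Shop 2 can switch to Left (1.4 → 5.3). Not NE.
(Right, Left): Shop 1 gets 4, best alternative 3.7; Shop 2 gets 5.3, best alternative 4.1. No profitable deviation — NE.
(Right, Center): Shop 1 can switch to Far-R (2.6 → 3.4). Not NE.
(Right, Right): Shop 1 can switch to Left (1.9 → 2.8). Not NE.
(Far-R, Far-L): Shop 1 can switch to Left (0.3 → 0.7). Not NE.
(The remaining 3 profiles each have a profitable deviation by the same check.)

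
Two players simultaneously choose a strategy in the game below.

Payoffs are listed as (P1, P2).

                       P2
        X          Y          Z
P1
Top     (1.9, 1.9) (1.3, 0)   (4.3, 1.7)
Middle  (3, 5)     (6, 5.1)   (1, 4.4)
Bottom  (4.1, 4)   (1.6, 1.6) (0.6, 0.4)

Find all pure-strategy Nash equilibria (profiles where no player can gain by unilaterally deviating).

The pure Nash equilibria are (Middle, Y); (Bottom, X).

Mark each player's best response to every combination of opponents' strategies; a profile where every player is best-responding is a pure Nash equilibrium.
P1 against X: payoffs 1.9, 3, 4.1 → best response Bottom.
P1 against Y: payoffs 1.3, 6, 1.6 → best response Middle.
P1 against Z: payoffs 4.3, 1, 0.6 → best response Top.
P2 against Top: payoffs 1.9, 0, 1.7 → best response X.
P2 against Middle: payoffs 5, 5.1, 4.4 → best response Y.
P2 against Bottom: payoffs 4, 1.6, 0.4 → best response X.
Mutual best responses: (Middle, Y); (Bottom, X).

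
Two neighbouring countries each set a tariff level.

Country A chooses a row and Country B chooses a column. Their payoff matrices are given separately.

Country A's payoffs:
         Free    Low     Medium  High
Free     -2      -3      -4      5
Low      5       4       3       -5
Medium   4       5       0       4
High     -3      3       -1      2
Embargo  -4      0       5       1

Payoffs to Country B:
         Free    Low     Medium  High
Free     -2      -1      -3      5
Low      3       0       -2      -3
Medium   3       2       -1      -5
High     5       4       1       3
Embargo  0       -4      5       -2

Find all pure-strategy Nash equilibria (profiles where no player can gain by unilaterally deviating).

Country A against Free: payoffs -2, 5, 4, -3, -4 → best response Low.
Country A against Low: payoffs -3, 4, 5, 3, 0 → best response Medium.
Country A against Medium: payoffs -4, 3, 0, -1, 5 → best response Embargo.
Country A against High: payoffs 5, -5, 4, 2, 1 → best response Free.
Country B against Free: payoffs -2, -1, -3, 5 → best response High.
Country B against Low: payoffs 3, 0, -2, -3 → best response Free.
Country B against Medium: payoffs 3, 2, -1, -5 → best response Free.
Country B against High: payoffs 5, 4, 1, 3 → best response Free.
Country B against Embargo: payoffs 0, -4, 5, -2 → best response Medium.
Mutual best responses: (Free, High); (Low, Free); (Embargo, Medium).

(Free, High); (Low, Free); (Embargo, Medium)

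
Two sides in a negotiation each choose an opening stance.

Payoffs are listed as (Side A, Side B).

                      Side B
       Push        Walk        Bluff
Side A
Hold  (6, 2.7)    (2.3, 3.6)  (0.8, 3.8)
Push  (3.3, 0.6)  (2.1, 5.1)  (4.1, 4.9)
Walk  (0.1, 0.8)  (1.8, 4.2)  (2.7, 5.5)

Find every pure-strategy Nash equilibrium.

This game has no pure Nash equilibrium.

(Hold, Push): Side B can switch to Walk (2.7 → 3.6). Not NE.
(Hold, Walk): Side B can switch to Bluff (3.6 → 3.8). Not NE.
(Hold, Bluff): Side A can switch to Push (0.8 → 4.1). Not NE.
(Push, Push): Side A can switch to Hold (3.3 → 6). Not NE.
(Push, Walk): Side A can switch to Hold (2.1 → 2.3). Not NE.
(Push, Bluff): Side B can switch to Walk (4.9 → 5.1). Not NE.
(Walk, Push): Side A can switch to Hold (0.1 → 6). Not NE.
(Walk, Walk): Side A can switch to Hold (1.8 → 2.3). Not NE.
(The remaining 1 profile has a profitable deviation by the same check.)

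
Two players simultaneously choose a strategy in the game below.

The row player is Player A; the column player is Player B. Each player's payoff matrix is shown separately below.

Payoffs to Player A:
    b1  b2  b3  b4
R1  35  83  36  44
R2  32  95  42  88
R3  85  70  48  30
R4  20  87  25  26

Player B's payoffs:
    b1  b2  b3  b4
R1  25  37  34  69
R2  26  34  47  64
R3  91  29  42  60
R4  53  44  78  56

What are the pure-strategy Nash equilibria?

(R1, b1): Player A can switch to R3 (35 → 85). Not NE.
(R1, b2): Player A can switch to R2 (83 → 95). Not NE.
(R1, b3): Player A can switch to R2 (36 → 42). Not NE.
(R1, b4): Player A can switch to R2 (44 → 88). Not NE.
(R2, b1): Player A can switch to R1 (32 → 35). Not NE.
(R2, b2): Player B can switch to b3 (34 → 47). Not NE.
(R2, b3): Player A can switch to R3 (42 → 48). Not NE.
(R2, b4): Player A gets 88, best alternative 44; Player B gets 64, best alternative 47. No profitable deviation — NE.
(R3, b1): Player A gets 85, best alternative 35; Player B gets 91, best alternative 60. No profitable deviation — NE.
(R3, b2): Player A can switch to R1 (70 → 83). Not NE.
(R3, b3): Player B can switch to b1 (42 → 91). Not NE.
(R3, b4): Player A can switch to R1 (30 → 44). Not NE.
(R4, b1): Player A can switch to R1 (20 → 35). Not NE.
(R4, b2): Player A can switch to R2 (87 → 95). Not NE.
(The remaining 2 profiles each have a profitable deviation by the same check.)

Pure-strategy Nash equilibria: (R2, b4) and (R3, b1)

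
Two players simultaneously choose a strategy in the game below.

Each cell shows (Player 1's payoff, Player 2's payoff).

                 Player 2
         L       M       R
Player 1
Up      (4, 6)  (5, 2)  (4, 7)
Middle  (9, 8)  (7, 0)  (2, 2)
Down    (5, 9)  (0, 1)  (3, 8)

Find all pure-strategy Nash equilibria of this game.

For each strategy profile, look for a profitable unilateral deviation.
(Up, L): Player 1 can switch to Middle (4 → 9). Not NE.
(Up, M): Player 1 can switch to Middle (5 → 7). Not NE.
(Up, R): Player 1 gets 4, best alternative 3; Player 2 gets 7, best alternative 6. No profitable deviation — NE.
(Middle, L): Player 1 gets 9, best alternative 5; Player 2 gets 8, best alternative 2. No profitable deviation — NE.
(Middle, M): Player 2 can switch to L (0 → 8). Not NE.
(Middle, R): Player 1 can switch to Up (2 → 4). Not NE.
(Down, L): Player 1 can switch to Middle (5 → 9). Not NE.
(Down, M): Player 1 can switch to Up (0 → 5). Not NE.
(The remaining 1 profile has a profitable deviation by the same check.)

(Up, R) and (Middle, L)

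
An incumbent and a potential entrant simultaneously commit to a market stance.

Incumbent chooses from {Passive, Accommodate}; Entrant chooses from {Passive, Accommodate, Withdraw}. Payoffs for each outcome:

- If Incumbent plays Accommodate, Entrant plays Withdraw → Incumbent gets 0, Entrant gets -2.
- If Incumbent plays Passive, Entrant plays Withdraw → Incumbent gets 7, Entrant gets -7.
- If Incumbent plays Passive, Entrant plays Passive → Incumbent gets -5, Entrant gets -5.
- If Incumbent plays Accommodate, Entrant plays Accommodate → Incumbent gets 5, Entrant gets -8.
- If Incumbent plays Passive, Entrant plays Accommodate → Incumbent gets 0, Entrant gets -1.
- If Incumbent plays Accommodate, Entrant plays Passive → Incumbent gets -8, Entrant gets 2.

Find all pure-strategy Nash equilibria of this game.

Incumbent against Passive: payoffs -5, -8 → best response Passive.
Incumbent against Accommodate: payoffs 0, 5 → best response Accommodate.
Incumbent against Withdraw: payoffs 7, 0 → best response Passive.
Entrant against Passive: payoffs -5, -1, -7 → best response Accommodate.
Entrant against Accommodate: payoffs 2, -8, -2 → best response Passive.
No profile is a mutual best response for all players.

none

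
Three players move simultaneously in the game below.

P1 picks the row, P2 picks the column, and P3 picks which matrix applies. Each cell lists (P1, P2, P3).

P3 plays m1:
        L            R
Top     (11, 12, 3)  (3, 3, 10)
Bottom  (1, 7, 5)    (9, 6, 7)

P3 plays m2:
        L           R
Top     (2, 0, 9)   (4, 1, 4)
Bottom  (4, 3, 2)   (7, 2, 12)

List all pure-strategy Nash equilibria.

(Top, L, m1): P3 can switch to m2 (3 → 9). Not NE.
(Top, L, m2): P1 can switch to Bottom (2 → 4). Not NE.
(Top, R, m1): P1 can switch to Bottom (3 → 9). Not NE.
(Top, R, m2): P1 can switch to Bottom (4 → 7). Not NE.
(Bottom, L, m1): P1 can switch to Top (1 → 11). Not NE.
(Bottom, L, m2): P3 can switch to m1 (2 → 5). Not NE.
(The remaining 2 profiles each have a profitable deviation by the same check.)

none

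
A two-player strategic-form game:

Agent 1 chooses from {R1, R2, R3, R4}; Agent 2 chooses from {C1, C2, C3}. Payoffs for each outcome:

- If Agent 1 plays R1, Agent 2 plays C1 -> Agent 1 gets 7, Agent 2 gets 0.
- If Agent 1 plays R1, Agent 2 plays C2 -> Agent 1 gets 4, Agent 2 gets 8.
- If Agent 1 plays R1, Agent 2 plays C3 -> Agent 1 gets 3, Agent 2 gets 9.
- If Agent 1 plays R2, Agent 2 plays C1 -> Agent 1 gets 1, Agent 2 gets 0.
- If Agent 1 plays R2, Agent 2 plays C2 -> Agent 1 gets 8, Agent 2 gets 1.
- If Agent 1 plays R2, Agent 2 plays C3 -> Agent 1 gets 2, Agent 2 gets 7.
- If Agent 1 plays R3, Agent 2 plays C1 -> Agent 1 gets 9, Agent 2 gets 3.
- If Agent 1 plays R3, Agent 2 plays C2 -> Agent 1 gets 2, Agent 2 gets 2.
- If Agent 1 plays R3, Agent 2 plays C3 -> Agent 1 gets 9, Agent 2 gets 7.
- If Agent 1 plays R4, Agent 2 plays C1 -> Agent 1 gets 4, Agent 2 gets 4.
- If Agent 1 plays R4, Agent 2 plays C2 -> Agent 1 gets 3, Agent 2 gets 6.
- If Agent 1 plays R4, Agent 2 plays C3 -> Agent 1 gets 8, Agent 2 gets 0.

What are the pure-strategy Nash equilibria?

(R1, C1): Agent 1 can switch to R3 (7 → 9). Not NE.
(R1, C2): Agent 1 can switch to R2 (4 → 8). Not NE.
(R1, C3): Agent 1 can switch to R3 (3 → 9). Not NE.
(R2, C1): Agent 1 can switch to R1 (1 → 7). Not NE.
(R2, C2): Agent 2 can switch to C3 (1 → 7). Not NE.
(R2, C3): Agent 1 can switch to R1 (2 → 3). Not NE.
(R3, C1): Agent 2 can switch to C3 (3 → 7). Not NE.
(R3, C2): Agent 1 can switch to R1 (2 → 4). Not NE.
(R3, C3): Agent 1 gets 9, best alternative 8; Agent 2 gets 7, best alternative 3. No profitable deviation — NE.
(R4, C1): Agent 1 can switch to R1 (4 → 7). Not NE.
(R4, C2): Agent 1 can switch to R1 (3 → 4). Not NE.
(R4, C3): Agent 1 can switch to R3 (8 → 9). Not NE.

Pure NE: (R3, C3)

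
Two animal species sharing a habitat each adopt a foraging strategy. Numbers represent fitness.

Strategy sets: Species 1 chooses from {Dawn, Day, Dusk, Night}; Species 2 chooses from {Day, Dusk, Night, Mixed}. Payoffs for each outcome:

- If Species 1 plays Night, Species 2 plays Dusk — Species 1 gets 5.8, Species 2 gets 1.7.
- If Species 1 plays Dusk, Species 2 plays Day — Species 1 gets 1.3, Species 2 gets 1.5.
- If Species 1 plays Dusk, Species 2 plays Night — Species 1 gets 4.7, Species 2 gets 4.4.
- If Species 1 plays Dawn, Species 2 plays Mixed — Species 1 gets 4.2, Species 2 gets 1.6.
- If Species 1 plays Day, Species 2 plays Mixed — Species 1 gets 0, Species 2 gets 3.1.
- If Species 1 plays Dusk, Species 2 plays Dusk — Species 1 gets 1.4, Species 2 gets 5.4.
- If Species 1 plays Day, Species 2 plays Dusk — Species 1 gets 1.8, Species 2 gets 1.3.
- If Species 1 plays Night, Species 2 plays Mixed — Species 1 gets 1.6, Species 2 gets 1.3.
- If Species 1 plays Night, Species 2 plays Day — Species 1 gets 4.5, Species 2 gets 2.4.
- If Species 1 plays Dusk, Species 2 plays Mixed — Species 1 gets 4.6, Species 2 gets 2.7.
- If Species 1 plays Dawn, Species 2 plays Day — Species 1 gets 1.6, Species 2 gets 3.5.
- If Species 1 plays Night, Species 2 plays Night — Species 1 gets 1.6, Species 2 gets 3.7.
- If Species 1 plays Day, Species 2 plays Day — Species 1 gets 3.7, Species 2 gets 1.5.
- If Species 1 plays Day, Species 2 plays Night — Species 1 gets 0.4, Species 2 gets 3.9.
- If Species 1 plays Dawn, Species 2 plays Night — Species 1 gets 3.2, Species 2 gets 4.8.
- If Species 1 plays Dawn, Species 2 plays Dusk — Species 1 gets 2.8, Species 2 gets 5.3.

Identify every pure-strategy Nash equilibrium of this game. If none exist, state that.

There is no pure-strategy Nash equilibrium.

Species 1 against Day: payoffs 1.6, 3.7, 1.3, 4.5 → best response Night.
Species 1 against Dusk: payoffs 2.8, 1.8, 1.4, 5.8 → best response Night.
Species 1 against Night: payoffs 3.2, 0.4, 4.7, 1.6 → best response Dusk.
Species 1 against Mixed: payoffs 4.2, 0, 4.6, 1.6 → best response Dusk.
Species 2 against Dawn: payoffs 3.5, 5.3, 4.8, 1.6 → best response Dusk.
Species 2 against Day: payoffs 1.5, 1.3, 3.9, 3.1 → best response Night.
Species 2 against Dusk: payoffs 1.5, 5.4, 4.4, 2.7 → best response Dusk.
Species 2 against Night: payoffs 2.4, 1.7, 3.7, 1.3 → best response Night.
No profile is a mutual best response for all players.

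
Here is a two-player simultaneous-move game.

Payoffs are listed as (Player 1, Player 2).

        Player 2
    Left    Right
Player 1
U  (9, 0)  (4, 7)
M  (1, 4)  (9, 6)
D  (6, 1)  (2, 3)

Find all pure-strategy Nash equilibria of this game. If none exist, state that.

Pure NE: (M, Right)

Player 1 against Left: payoffs 9, 1, 6 → best response U.
Player 1 against Right: payoffs 4, 9, 2 → best response M.
Player 2 against U: payoffs 0, 7 → best response Right.
Player 2 against M: payoffs 4, 6 → best response Right.
Player 2 against D: payoffs 1, 3 → best response Right.
Mutual best responses: (M, Right).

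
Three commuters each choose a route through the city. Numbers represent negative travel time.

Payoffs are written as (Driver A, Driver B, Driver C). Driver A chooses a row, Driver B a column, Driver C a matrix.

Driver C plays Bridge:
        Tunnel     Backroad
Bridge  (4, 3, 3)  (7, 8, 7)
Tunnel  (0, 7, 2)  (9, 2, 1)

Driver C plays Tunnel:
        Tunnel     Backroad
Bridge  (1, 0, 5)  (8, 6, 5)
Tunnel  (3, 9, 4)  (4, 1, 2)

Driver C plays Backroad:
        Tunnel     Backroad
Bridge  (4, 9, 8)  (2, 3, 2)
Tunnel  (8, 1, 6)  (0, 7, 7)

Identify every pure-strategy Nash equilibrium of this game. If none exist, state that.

(Bridge, Tunnel, Bridge): Driver B can switch to Backroad (3 → 8). Not NE.
(Bridge, Tunnel, Tunnel): Driver A can switch to Tunnel (1 → 3). Not NE.
(Bridge, Tunnel, Backroad): Driver A can switch to Tunnel (4 → 8). Not NE.
(Bridge, Backroad, Bridge): Driver A can switch to Tunnel (7 → 9). Not NE.
(Bridge, Backroad, Tunnel): Driver C can switch to Bridge (5 → 7). Not NE.
(Bridge, Backroad, Backroad): Driver B can switch to Tunnel (3 → 9). Not NE.
(Tunnel, Tunnel, Bridge): Driver A can switch to Bridge (0 → 4). Not NE.
(Tunnel, Tunnel, Tunnel): Driver C can switch to Backroad (4 → 6). Not NE.
(The remaining 4 profiles each have a profitable deviation by the same check.)

No pure-strategy Nash equilibrium.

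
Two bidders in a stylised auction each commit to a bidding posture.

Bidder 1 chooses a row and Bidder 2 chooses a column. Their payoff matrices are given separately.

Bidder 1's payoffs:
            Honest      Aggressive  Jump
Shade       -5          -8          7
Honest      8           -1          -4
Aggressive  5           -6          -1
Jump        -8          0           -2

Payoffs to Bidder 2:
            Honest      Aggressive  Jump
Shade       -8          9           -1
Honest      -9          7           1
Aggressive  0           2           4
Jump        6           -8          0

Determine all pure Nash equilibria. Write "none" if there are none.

For each player, find the best response to each opponent profile; mutual best responses are the pure NE.
Bidder 1 against Honest: payoffs -5, 8, 5, -8 → best response Honest.
Bidder 1 against Aggressive: payoffs -8, -1, -6, 0 → best response Jump.
Bidder 1 against Jump: payoffs 7, -4, -1, -2 → best response Shade.
Bidder 2 against Shade: payoffs -8, 9, -1 → best response Aggressive.
Bidder 2 against Honest: payoffs -9, 7, 1 → best response Aggressive.
Bidder 2 against Aggressive: payoffs 0, 2, 4 → best response Jump.
Bidder 2 against Jump: payoffs 6, -8, 0 → best response Honest.
No profile is a mutual best response for all players.

No pure-strategy Nash equilibrium.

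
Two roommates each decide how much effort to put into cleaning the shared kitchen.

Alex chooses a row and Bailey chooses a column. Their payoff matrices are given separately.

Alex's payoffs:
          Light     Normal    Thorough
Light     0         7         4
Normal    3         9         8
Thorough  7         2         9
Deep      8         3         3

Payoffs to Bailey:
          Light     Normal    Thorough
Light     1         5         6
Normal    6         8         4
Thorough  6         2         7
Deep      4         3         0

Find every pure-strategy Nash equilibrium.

(Light, Light): Alex can switch to Normal (0 → 3). Not NE.
(Light, Normal): Alex can switch to Normal (7 → 9). Not NE.
(Light, Thorough): Alex can switch to Normal (4 → 8). Not NE.
(Normal, Light): Alex can switch to Thorough (3 → 7). Not NE.
(Normal, Normal): Alex gets 9, best alternative 7; Bailey gets 8, best alternative 6. No profitable deviation — NE.
(Normal, Thorough): Alex can switch to Thorough (8 → 9). Not NE.
(Thorough, Light): Alex can switch to Deep (7 → 8). Not NE.
(Thorough, Normal): Alex can switch to Light (2 → 7). Not NE.
(Thorough, Thorough): Alex gets 9, best alternative 8; Bailey gets 7, best alternative 6. No profitable deviation — NE.
(Deep, Light): Alex gets 8, best alternative 7; Bailey gets 4, best alternative 3. No profitable deviation — NE.
(Deep, Normal): Alex can switch to Light (3 → 7). Not NE.
(The remaining 1 profile has a profitable deviation by the same check.)

(Normal, Normal), (Thorough, Thorough), (Deep, Light)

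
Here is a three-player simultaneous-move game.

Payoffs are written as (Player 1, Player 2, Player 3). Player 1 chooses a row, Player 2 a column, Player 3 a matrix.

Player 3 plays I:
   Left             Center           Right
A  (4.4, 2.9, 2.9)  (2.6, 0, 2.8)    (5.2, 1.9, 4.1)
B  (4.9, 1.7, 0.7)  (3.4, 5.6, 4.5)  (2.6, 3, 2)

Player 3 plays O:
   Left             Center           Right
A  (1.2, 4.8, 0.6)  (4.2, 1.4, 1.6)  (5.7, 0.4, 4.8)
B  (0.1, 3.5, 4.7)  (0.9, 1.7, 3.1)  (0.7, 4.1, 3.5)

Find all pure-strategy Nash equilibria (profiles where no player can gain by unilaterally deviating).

Pure NE: (B, Center, I)

(A, Left, I): Player 1 can switch to B (4.4 → 4.9). Not NE.
(A, Left, O): Player 3 can switch to I (0.6 → 2.9). Not NE.
(A, Center, I): Player 1 can switch to B (2.6 → 3.4). Not NE.
(A, Center, O): Player 2 can switch to Left (1.4 → 4.8). Not NE.
(A, Right, I): Player 2 can switch to Left (1.9 → 2.9). Not NE.
(A, Right, O): Player 2 can switch to Left (0.4 → 4.8). Not NE.
(B, Center, I): Player 1 gets 3.4, best alternative 2.6; Player 2 gets 5.6, best alternative 3; Player 3 gets 4.5, best alternative 3.1. No profitable deviation — NE.
(The remaining 5 profiles each have a profitable deviation by the same check.)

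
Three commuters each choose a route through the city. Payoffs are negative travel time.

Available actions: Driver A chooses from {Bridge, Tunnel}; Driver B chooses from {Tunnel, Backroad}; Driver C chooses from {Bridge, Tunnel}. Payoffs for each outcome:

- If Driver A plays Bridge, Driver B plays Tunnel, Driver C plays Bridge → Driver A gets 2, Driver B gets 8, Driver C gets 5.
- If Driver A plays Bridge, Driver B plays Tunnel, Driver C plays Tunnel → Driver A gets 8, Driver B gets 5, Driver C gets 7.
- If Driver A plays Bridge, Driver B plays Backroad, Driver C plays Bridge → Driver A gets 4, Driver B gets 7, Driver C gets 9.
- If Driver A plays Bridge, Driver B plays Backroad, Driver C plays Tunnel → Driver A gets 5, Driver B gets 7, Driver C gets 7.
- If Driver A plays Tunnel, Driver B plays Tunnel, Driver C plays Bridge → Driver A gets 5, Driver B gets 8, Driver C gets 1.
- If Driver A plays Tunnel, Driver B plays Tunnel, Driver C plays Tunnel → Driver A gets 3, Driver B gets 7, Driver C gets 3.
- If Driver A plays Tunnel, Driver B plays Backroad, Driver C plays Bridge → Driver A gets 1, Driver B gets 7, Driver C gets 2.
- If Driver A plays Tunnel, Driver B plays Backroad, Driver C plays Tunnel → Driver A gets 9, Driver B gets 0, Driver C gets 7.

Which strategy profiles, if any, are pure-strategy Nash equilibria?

Driver A against (Tunnel, Bridge): payoffs 2, 5 → best response Tunnel.
Driver A against (Tunnel, Tunnel): payoffs 8, 3 → best response Bridge.
Driver A against (Backroad, Bridge): payoffs 4, 1 → best response Bridge.
Driver A against (Backroad, Tunnel): payoffs 5, 9 → best response Tunnel.
Driver B against (Bridge, Bridge): payoffs 8, 7 → best response Tunnel.
Driver B against (Bridge, Tunnel): payoffs 5, 7 → best response Backroad.
Driver B against (Tunnel, Bridge): payoffs 8, 7 → best response Tunnel.
Driver B against (Tunnel, Tunnel): payoffs 7, 0 → best response Tunnel.
Driver C against (Bridge, Tunnel): payoffs 5, 7 → best response Tunnel.
Driver C against (Bridge, Backroad): payoffs 9, 7 → best response Bridge.
Driver C against (Tunnel, Tunnel): payoffs 1, 3 → best response Tunnel.
Driver C against (Tunnel, Backroad): payoffs 2, 7 → best response Tunnel.
No profile is a mutual best response for all players.

This game has no pure Nash equilibrium.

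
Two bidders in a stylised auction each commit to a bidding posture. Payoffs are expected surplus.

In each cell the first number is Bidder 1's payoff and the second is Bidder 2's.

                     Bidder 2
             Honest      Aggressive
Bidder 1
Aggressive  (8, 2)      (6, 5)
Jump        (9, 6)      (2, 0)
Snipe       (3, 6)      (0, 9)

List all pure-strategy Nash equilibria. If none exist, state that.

Pure-strategy Nash equilibria: (Aggressive, Aggressive); (Jump, Honest)

(Aggressive, Honest): Bidder 1 can switch to Jump (8 → 9). Not NE.
(Aggressive, Aggressive): Bidder 1 gets 6, best alternative 2; Bidder 2 gets 5, best alternative 2. No profitable deviation — NE.
(Jump, Honest): Bidder 1 gets 9, best alternative 8; Bidder 2 gets 6, best alternative 0. No profitable deviation — NE.
(Jump, Aggressive): Bidder 1 can switch to Aggressive (2 → 6). Not NE.
(Snipe, Honest): Bidder 1 can switch to Aggressive (3 → 8). Not NE.
(Snipe, Aggressive): Bidder 1 can switch to Aggressive (0 → 6). Not NE.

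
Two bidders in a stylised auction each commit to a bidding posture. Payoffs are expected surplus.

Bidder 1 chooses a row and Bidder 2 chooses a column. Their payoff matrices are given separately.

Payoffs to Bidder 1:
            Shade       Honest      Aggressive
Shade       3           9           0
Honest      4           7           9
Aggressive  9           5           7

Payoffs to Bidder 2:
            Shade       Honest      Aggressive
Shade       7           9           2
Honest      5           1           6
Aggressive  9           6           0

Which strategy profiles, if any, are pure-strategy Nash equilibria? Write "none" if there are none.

Pure-strategy Nash equilibria: (Shade, Honest), (Honest, Aggressive), (Aggressive, Shade)

(Shade, Shade): Bidder 1 can switch to Honest (3 → 4). Not NE.
(Shade, Honest): Bidder 1 gets 9, best alternative 7; Bidder 2 gets 9, best alternative 7. No profitable deviation — NE.
(Shade, Aggressive): Bidder 1 can switch to Honest (0 → 9). Not NE.
(Honest, Shade): Bidder 1 can switch to Aggressive (4 → 9). Not NE.
(Honest, Honest): Bidder 1 can switch to Shade (7 → 9). Not NE.
(Honest, Aggressive): Bidder 1 gets 9, best alternative 7; Bidder 2 gets 6, best alternative 5. No profitable deviation — NE.
(Aggressive, Shade): Bidder 1 gets 9, best alternative 4; Bidder 2 gets 9, best alternative 6. No profitable deviation — NE.
(Aggressive, Honest): Bidder 1 can switch to Shade (5 → 9). Not NE.
(Aggressive, Aggressive): Bidder 1 can switch to Honest (7 → 9). Not NE.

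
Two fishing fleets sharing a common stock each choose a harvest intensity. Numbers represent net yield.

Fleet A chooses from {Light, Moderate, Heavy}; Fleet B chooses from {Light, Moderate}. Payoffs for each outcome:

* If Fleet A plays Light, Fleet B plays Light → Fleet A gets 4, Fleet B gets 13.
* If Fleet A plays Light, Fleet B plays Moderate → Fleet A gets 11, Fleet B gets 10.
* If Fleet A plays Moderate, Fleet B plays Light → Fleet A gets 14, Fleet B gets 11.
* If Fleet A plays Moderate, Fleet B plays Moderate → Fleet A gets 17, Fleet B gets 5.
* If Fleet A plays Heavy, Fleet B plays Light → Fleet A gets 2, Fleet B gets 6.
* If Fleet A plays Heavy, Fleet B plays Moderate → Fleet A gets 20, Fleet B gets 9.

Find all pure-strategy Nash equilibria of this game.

Pure-strategy Nash equilibria: (Moderate, Light) and (Heavy, Moderate)

Fleet A against Light: payoffs 4, 14, 2 → best response Moderate.
Fleet A against Moderate: payoffs 11, 17, 20 → best response Heavy.
Fleet B against Light: payoffs 13, 10 → best response Light.
Fleet B against Moderate: payoffs 11, 5 → best response Light.
Fleet B against Heavy: payoffs 6, 9 → best response Moderate.
Mutual best responses: (Moderate, Light); (Heavy, Moderate).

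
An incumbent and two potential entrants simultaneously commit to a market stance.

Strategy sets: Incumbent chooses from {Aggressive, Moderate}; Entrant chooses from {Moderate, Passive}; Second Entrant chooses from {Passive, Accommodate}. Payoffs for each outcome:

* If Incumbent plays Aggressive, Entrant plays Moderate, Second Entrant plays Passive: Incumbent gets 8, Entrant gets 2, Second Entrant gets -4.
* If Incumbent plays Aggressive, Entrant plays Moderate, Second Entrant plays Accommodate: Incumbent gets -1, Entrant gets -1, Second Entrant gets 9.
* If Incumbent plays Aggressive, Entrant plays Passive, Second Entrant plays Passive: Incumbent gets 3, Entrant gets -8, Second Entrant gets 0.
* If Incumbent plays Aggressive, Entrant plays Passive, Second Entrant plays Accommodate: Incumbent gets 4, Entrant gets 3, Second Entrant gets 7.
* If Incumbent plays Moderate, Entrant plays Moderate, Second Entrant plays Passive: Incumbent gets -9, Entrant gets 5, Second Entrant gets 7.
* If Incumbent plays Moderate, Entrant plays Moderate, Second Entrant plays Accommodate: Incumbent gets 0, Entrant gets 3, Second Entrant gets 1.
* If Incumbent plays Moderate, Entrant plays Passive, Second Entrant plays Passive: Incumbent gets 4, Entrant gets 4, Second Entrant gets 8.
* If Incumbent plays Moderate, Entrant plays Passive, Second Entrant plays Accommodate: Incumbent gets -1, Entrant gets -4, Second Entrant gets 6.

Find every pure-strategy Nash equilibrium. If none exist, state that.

(Aggressive, Passive, Accommodate)

Mark each player's best response to every combination of opponents' strategies; a profile where every player is best-responding is a pure Nash equilibrium.
Incumbent against (Moderate, Passive): payoffs 8, -9 → best response Aggressive.
Incumbent against (Moderate, Accommodate): payoffs -1, 0 → best response Moderate.
Incumbent against (Passive, Passive): payoffs 3, 4 → best response Moderate.
Incumbent against (Passive, Accommodate): payoffs 4, -1 → best response Aggressive.
Entrant against (Aggressive, Passive): payoffs 2, -8 → best response Moderate.
Entrant against (Aggressive, Accommodate): payoffs -1, 3 → best response Passive.
Entrant against (Moderate, Passive): payoffs 5, 4 → best response Moderate.
Entrant against (Moderate, Accommodate): payoffs 3, -4 → best response Moderate.
Second Entrant against (Aggressive, Moderate): payoffs -4, 9 → best response Accommodate.
Second Entrant against (Aggressive, Passive): payoffs 0, 7 → best response Accommodate.
Second Entrant against (Moderate, Moderate): payoffs 7, 1 → best response Passive.
Second Entrant against (Moderate, Passive): payoffs 8, 6 → best response Passive.
Mutual best responses: (Aggressive, Passive, Accommodate).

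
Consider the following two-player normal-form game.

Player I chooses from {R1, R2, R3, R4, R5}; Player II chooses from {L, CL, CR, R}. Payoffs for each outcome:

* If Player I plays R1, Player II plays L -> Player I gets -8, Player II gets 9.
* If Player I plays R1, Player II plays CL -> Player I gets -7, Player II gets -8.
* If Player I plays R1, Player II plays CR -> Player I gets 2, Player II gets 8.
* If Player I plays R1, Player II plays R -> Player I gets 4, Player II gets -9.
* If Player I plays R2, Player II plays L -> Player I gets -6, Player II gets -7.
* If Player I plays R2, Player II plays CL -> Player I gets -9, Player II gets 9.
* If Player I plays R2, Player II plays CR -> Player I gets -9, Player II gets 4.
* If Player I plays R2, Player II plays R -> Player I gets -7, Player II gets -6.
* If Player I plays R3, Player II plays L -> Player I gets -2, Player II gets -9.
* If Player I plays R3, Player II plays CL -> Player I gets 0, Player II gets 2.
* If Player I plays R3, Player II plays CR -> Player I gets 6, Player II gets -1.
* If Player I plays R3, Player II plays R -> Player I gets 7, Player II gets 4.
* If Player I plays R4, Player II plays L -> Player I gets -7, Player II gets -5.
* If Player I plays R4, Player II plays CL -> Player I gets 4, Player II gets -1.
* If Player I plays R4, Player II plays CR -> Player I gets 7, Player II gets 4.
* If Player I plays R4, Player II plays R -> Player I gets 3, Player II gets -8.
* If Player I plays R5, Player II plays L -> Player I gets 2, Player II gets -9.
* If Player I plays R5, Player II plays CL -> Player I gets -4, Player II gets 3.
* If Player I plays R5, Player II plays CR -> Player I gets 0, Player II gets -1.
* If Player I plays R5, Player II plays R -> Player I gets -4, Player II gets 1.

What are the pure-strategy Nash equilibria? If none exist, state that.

Pure-strategy Nash equilibria: (R3, R); (R4, CR)

Mark each player's best response to every combination of opponents' strategies; a profile where every player is best-responding is a pure Nash equilibrium.
Player I against L: payoffs -8, -6, -2, -7, 2 → best response R5.
Player I against CL: payoffs -7, -9, 0, 4, -4 → best response R4.
Player I against CR: payoffs 2, -9, 6, 7, 0 → best response R4.
Player I against R: payoffs 4, -7, 7, 3, -4 → best response R3.
Player II against R1: payoffs 9, -8, 8, -9 → best response L.
Player II against R2: payoffs -7, 9, 4, -6 → best response CL.
Player II against R3: payoffs -9, 2, -1, 4 → best response R.
Player II against R4: payoffs -5, -1, 4, -8 → best response CR.
Player II against R5: payoffs -9, 3, -1, 1 → best response CL.
Mutual best responses: (R3, R); (R4, CR).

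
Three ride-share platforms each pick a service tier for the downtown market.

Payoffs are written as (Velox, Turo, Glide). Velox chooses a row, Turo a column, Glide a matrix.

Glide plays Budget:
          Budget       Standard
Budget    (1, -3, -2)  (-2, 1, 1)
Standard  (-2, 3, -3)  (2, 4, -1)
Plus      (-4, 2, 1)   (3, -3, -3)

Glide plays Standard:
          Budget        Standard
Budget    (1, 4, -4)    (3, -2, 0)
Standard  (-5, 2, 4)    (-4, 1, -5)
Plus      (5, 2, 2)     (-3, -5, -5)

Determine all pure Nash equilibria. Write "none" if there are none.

(Plus, Budget, Standard)

Velox against (Budget, Budget): payoffs 1, -2, -4 → best response Budget.
Velox against (Budget, Standard): payoffs 1, -5, 5 → best response Plus.
Velox against (Standard, Budget): payoffs -2, 2, 3 → best response Plus.
Velox against (Standard, Standard): payoffs 3, -4, -3 → best response Budget.
Turo against (Budget, Budget): payoffs -3, 1 → best response Standard.
Turo against (Budget, Standard): payoffs 4, -2 → best response Budget.
Turo against (Standard, Budget): payoffs 3, 4 → best response Standard.
Turo against (Standard, Standard): payoffs 2, 1 → best response Budget.
Turo against (Plus, Budget): payoffs 2, -3 → best response Budget.
Turo against (Plus, Standard): payoffs 2, -5 → best response Budget.
Glide against (Budget, Budget): payoffs -2, -4 → best response Budget.
Glide against (Budget, Standard): payoffs 1, 0 → best response Budget.
Glide against (Standard, Budget): payoffs -3, 4 → best response Standard.
Glide against (Standard, Standard): payoffs -1, -5 → best response Budget.
Glide against (Plus, Budget): payoffs 1, 2 → best response Standard.
Glide against (Plus, Standard): payoffs -3, -5 → best response Budget.
Mutual best responses: (Plus, Budget, Standard).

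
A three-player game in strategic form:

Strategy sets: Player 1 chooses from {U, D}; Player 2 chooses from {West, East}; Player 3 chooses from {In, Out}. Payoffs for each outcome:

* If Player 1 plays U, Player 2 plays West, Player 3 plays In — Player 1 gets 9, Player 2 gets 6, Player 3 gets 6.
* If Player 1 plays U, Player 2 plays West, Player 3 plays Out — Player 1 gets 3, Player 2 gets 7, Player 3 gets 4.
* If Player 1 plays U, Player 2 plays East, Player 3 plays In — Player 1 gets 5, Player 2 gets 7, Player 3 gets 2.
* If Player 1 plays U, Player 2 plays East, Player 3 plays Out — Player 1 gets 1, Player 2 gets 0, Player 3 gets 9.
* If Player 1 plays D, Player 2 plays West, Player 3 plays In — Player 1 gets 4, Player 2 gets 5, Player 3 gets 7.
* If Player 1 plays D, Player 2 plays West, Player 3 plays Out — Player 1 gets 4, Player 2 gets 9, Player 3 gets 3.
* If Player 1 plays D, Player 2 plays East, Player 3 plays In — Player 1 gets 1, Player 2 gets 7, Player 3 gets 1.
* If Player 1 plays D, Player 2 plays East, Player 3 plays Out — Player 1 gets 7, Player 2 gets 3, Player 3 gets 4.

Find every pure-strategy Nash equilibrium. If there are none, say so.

No pure-strategy Nash equilibrium.

(U, West, In): Player 2 can switch to East (6 → 7). Not NE.
(U, West, Out): Player 1 can switch to D (3 → 4). Not NE.
(U, East, In): Player 3 can switch to Out (2 → 9). Not NE.
(U, East, Out): Player 1 can switch to D (1 → 7). Not NE.
(D, West, In): Player 1 can switch to U (4 → 9). Not NE.
(D, West, Out): Player 3 can switch to In (3 → 7). Not NE.
(The remaining 2 profiles each have a profitable deviation by the same check.)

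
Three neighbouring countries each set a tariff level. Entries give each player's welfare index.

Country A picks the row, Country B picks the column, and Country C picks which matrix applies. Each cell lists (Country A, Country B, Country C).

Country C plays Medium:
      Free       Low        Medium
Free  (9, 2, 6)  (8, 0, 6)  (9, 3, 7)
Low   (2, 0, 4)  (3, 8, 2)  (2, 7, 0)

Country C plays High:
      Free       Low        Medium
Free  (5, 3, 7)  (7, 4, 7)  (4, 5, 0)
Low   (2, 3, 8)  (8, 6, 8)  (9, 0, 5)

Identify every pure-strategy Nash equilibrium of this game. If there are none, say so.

The pure Nash equilibria are (Free, Medium, Medium); (Low, Low, High).

Mark each player's best response to every combination of opponents' strategies; a profile where every player is best-responding is a pure Nash equilibrium.
Country A against (Free, Medium): payoffs 9, 2 → best response Free.
Country A against (Free, High): payoffs 5, 2 → best response Free.
Country A against (Low, Medium): payoffs 8, 3 → best response Free.
Country A against (Low, High): payoffs 7, 8 → best response Low.
Country A against (Medium, Medium): payoffs 9, 2 → best response Free.
Country A against (Medium, High): payoffs 4, 9 → best response Low.
Country B against (Free, Medium): payoffs 2, 0, 3 → best response Medium.
Country B against (Free, High): payoffs 3, 4, 5 → best response Medium.
Country B against (Low, Medium): payoffs 0, 8, 7 → best response Low.
Country B against (Low, High): payoffs 3, 6, 0 → best response Low.
Country C against (Free, Free): payoffs 6, 7 → best response High.
Country C against (Free, Low): payoffs 6, 7 → best response High.
Country C against (Free, Medium): payoffs 7, 0 → best response Medium.
Country C against (Low, Free): payoffs 4, 8 → best response High.
Country C against (Low, Low): payoffs 2, 8 → best response High.
Country C against (Low, Medium): payoffs 0, 5 → best response High.
Mutual best responses: (Free, Medium, Medium); (Low, Low, High).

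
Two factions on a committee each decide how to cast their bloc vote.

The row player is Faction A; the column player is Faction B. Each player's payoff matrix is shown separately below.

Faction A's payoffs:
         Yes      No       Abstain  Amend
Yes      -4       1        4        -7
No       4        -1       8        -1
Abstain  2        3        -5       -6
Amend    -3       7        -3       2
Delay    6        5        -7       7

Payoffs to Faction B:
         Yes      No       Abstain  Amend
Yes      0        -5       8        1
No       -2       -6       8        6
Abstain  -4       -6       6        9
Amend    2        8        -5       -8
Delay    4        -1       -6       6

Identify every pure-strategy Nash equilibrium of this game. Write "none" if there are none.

Check each profile: it is a Nash equilibrium iff no player can strictly gain by switching unilaterally.
(Yes, Yes): Faction A can switch to No (-4 → 4). Not NE.
(Yes, No): Faction A can switch to Abstain (1 → 3). Not NE.
(Yes, Abstain): Faction A can switch to No (4 → 8). Not NE.
(Yes, Amend): Faction A can switch to No (-7 → -1). Not NE.
(No, Yes): Faction A can switch to Delay (4 → 6). Not NE.
(No, No): Faction A can switch to Yes (-1 → 1). Not NE.
(No, Abstain): Faction A gets 8, best alternative 4; Faction B gets 8, best alternative 6. No profitable deviation — NE.
(No, Amend): Faction A can switch to Amend (-1 → 2). Not NE.
(Abstain, Yes): Faction A can switch to No (2 → 4). Not NE.
(Abstain, No): Faction A can switch to Amend (3 → 7). Not NE.
(Abstain, Abstain): Faction A can switch to Yes (-5 → 4). Not NE.
(Amend, No): Faction A gets 7, best alternative 5; Faction B gets 8, best alternative 2. No profitable deviation — NE.
(Delay, Amend): Faction A gets 7, best alternative 2; Faction B gets 6, best alternative 4. No profitable deviation — NE.
(The remaining 7 profiles each have a profitable deviation by the same check.)

Pure-strategy Nash equilibria: (No, Abstain); (Amend, No); (Delay, Amend)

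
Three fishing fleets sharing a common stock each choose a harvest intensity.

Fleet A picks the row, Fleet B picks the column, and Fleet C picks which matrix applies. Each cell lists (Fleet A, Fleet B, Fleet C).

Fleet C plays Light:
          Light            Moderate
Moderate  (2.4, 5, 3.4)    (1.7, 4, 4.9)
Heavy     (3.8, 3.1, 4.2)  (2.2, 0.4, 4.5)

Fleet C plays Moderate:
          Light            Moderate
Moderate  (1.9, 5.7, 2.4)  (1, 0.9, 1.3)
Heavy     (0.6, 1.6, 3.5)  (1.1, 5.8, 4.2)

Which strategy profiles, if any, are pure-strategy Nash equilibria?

The unique pure-strategy Nash equilibrium is (Heavy, Light, Light).

(Moderate, Light, Light): Fleet A can switch to Heavy (2.4 → 3.8). Not NE.
(Moderate, Light, Moderate): Fleet C can switch to Light (2.4 → 3.4). Not NE.
(Moderate, Moderate, Light): Fleet A can switch to Heavy (1.7 → 2.2). Not NE.
(Moderate, Moderate, Moderate): Fleet A can switch to Heavy (1 → 1.1). Not NE.
(Heavy, Light, Light): Fleet A gets 3.8, best alternative 2.4; Fleet B gets 3.1, best alternative 0.4; Fleet C gets 4.2, best alternative 3.5. No profitable deviation — NE.
(Heavy, Light, Moderate): Fleet A can switch to Moderate (0.6 → 1.9). Not NE.
(Heavy, Moderate, Light): Fleet B can switch to Light (0.4 → 3.1). Not NE.
(Heavy, Moderate, Moderate): Fleet C can switch to Light (4.2 → 4.5). Not NE.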